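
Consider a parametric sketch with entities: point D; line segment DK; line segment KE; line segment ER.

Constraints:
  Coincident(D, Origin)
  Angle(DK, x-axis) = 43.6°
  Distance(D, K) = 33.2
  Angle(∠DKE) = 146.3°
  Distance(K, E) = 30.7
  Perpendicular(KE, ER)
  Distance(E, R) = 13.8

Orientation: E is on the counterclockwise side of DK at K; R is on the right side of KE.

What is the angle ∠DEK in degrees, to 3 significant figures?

17.5°

D is at the origin; DK runs at 43.6° with length 33.2, so K = 33.2·(cos 43.6°, sin 43.6°) = (24.0, 22.9). ∠DKE = 146.3°, so KE runs at 43.6° + (180° − 146.3°) = 77.3° from the x-axis; with |KE| = 30.7, E = K + 30.7·(cos 77.3°, sin 77.3°) = (30.8, 52.8). Then cos ∠DEK = ED·EK / (|ED||EK|), giving 17.5°.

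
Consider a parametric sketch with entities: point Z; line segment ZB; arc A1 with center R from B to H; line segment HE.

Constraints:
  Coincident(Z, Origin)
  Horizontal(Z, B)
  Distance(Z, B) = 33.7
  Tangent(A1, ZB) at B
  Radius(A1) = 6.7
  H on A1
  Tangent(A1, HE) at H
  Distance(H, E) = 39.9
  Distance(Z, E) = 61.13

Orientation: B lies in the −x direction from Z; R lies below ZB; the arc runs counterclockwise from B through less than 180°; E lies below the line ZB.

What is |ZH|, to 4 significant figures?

40.98

Checks: Z.y = 0.00, B.y = 0.00 ✓; |RH| = 6.700 ✓; ∠(RH, HE) = 90.00° ✓; |HE| = 39.90 ✓; |ZE| = 61.13 ✓.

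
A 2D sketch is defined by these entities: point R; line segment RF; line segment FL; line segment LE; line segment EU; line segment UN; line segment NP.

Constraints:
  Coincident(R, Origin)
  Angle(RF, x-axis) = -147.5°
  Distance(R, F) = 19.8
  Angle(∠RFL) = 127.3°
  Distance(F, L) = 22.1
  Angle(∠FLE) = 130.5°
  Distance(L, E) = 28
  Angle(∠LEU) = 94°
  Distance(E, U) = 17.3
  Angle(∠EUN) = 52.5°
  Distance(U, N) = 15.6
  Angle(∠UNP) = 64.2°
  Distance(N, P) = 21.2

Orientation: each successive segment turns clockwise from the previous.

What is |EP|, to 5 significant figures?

6.7854

R is at the origin; RF runs at -147.5° with length 19.8, so F = (-16.699, -10.639). ∠RFL = 127.3° gives FL at 159.80° from the x-axis; with |FL| = 22.1, L = (-37.440, -3.0074). ∠FLE = 130.5° gives LE at 110.30° from the x-axis; with |LE| = 28.0, E = (-47.154, 23.253). ∠LEU = 94.0° gives EU at 24.300° from the x-axis; with |EU| = 17.3, U = (-31.387, 30.373). ∠EUN = 52.5° gives UN at -103.20° from the x-axis; with |UN| = 15.6, N = (-34.949, 15.185). ∠UNP = 64.2° gives NP at 141.00° from the x-axis; with |NP| = 21.2, P = (-51.425, 28.526). Then |EP| = |P − E| = 6.7854.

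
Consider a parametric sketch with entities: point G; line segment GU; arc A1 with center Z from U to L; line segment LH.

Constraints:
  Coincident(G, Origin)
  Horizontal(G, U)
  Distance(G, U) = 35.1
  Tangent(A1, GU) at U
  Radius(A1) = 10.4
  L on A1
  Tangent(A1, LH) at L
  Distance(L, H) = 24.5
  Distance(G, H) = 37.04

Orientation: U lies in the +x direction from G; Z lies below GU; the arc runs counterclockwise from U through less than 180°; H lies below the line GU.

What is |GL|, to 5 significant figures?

26.224

G is at the origin; GU is horizontal with |GU| = 35.1 and U on the +x side, so U = (35.100, 0.0000). Since A1 is tangent to GU there, ZU ⟂ GU, so Z = U + (0, -10.4) = (35.100, -10.400). Since ZL ⟂ LH (tangency), |ZH| = √(10.4² + 24.5²) = 26.616 regardless of where L sits on A1. So H lies on both circle(G, 37.04) and circle(Z, 26.616); the below-GU intersection is H = (19.149, -31.706). L is the foot of the tangent from H: L = (25.001, -7.9157).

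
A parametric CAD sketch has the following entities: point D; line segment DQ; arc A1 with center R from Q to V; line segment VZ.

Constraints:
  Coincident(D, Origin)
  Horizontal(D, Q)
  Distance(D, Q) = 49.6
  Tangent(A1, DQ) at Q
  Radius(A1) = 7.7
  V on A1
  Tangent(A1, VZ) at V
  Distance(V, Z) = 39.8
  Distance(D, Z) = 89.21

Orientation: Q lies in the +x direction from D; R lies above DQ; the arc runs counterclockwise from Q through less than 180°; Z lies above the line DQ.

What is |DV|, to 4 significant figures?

54.68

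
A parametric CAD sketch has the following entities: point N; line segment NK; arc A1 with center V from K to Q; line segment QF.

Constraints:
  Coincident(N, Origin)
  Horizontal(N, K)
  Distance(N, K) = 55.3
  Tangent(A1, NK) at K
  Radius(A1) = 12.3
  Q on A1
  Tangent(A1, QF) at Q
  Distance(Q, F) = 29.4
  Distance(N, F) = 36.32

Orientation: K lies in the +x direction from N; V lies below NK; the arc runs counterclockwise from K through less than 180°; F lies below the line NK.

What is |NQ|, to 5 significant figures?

46.526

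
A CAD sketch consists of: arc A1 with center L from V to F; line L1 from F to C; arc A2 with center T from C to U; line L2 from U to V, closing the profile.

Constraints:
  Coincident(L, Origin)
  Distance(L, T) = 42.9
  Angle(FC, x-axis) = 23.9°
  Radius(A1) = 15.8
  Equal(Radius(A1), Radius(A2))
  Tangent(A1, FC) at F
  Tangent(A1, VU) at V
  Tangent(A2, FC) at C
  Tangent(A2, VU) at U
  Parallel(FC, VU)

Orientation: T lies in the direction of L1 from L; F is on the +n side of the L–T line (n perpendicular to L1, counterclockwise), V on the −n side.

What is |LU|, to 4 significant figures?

45.72

Tangency of A1 to both parallel lines with radius 15.8 puts F and V at L ± 15.8·n: F = (-6.401, 14.45), V = (6.401, -14.45). Equal radii place C and U the same way about T: C = T + 15.8·n = (32.82, 31.83), U = T − 15.8·n = (45.62, 2.935). Then |LU| = |U − L| = 45.72.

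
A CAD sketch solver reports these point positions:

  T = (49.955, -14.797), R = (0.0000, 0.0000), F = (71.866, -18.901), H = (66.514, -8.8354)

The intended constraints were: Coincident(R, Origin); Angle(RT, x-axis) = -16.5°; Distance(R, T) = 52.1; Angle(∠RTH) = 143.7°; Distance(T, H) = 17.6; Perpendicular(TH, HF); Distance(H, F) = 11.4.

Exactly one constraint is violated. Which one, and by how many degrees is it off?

Perpendicular(TH, HF) — off by 8.20°.

R = (0.00, 0.00) ✓; RT at -16.50° ✓; |RT| = 52.10 ✓; ∠RTH = 143.7° ✓; |TH| = 17.60 ✓; ∠(TH, HF) = 81.80° ✗; |HF| = 11.40 ✓.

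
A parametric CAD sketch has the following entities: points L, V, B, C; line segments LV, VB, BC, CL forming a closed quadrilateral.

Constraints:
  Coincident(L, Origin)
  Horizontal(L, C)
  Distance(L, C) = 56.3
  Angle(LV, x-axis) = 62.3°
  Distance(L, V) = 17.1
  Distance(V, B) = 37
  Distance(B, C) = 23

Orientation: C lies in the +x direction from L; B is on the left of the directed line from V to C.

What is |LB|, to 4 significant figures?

48.86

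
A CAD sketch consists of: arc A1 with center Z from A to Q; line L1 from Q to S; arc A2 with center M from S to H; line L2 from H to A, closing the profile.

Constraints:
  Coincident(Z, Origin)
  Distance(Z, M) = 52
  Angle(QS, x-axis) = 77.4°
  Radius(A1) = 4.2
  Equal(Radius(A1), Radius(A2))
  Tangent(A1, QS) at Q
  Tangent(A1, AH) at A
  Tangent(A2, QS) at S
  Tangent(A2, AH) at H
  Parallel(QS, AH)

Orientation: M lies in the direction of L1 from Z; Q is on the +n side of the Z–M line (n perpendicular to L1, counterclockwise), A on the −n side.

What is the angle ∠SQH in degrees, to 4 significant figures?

9.176°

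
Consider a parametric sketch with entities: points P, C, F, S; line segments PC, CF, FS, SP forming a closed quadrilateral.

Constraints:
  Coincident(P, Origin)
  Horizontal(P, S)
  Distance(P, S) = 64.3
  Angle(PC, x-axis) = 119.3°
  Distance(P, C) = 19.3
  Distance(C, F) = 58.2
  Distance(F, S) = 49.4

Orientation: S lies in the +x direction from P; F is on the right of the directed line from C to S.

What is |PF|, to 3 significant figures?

39.1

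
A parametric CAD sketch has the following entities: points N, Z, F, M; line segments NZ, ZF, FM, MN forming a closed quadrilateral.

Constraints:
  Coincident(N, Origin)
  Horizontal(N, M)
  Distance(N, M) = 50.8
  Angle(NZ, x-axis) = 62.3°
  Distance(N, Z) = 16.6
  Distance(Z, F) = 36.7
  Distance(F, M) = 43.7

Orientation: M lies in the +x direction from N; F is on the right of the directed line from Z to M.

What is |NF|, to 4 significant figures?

25.16

Checks: |ZF| = 36.70 ✓; |FM| = 43.70 ✓.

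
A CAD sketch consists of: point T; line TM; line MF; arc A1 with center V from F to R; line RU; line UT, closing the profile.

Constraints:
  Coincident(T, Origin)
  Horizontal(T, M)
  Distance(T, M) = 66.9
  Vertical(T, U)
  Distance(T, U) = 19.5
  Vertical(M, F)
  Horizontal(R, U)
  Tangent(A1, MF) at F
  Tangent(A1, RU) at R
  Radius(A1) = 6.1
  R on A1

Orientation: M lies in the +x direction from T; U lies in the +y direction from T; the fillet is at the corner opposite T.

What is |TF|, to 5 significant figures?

68.229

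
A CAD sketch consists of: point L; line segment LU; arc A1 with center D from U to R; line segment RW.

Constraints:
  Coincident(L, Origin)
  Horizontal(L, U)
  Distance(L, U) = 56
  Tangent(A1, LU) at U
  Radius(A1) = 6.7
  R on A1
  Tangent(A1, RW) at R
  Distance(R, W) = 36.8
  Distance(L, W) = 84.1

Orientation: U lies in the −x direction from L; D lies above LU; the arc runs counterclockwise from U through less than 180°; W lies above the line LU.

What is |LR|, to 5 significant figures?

52.018

Checks: |DU| = 6.700 ✓; |DR| = 6.700 ✓; ∠(DR, RW) = 90.00° ✓; |RW| = 36.80 ✓; |LW| = 84.10 ✓.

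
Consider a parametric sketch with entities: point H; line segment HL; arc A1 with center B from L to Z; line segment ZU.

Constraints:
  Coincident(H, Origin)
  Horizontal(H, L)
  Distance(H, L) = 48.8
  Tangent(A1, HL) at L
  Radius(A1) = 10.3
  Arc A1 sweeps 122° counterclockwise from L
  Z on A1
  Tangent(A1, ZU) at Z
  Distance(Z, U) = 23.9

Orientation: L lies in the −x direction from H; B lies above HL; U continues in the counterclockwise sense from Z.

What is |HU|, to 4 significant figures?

63.86

H is at the origin; HL is horizontal with |HL| = 48.8 and L on the −x side, so L = (-48.80, 0.000). A1 meets HL tangentially, so BL is at right angles to HL, so B = L + (0, 10.3) = (-48.80, 10.30). On A1, L sits at bearing -90° from B; a 122° counterclockwise sweep puts Z at bearing 32°, so Z = B + 10.3·(cos 32°, sin 32°) = (-40.07, 15.76). A1 meets ZU tangentially, so BZ is at right angles to ZU, so ZU runs along (−sin 32°, cos 32°); with |ZU| = 23.9, U = (-52.73, 36.03). Then |HU| = |U − H| = 63.86.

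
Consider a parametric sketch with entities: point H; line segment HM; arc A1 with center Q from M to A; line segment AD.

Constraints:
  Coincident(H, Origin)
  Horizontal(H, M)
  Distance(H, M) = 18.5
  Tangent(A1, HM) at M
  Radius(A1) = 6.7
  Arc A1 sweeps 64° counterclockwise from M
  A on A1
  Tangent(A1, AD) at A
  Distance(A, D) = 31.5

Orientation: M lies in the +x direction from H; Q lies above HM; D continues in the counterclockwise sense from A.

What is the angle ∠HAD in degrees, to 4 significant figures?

124.7°

H is at the origin; H and M share the same y with |HM| = 18.5 and M on the +x side, so M = (18.50, 0.000). The tangent condition forces QM to be normal to HM, so Q = M + (0, 6.7) = (18.50, 6.700). On A1, M sits at bearing -90° from Q; a 64° counterclockwise sweep puts A at bearing -26°, so A = Q + 6.7·(cos -26°, sin -26°) = (24.52, 3.763). Since A1 is tangent to AD there, QA ⟂ AD, so AD runs along (−sin -26°, cos -26°); with |AD| = 31.5, D = (38.33, 32.07). Then cos ∠HAD = AH·AD / (|AH||AD|), giving 124.7°.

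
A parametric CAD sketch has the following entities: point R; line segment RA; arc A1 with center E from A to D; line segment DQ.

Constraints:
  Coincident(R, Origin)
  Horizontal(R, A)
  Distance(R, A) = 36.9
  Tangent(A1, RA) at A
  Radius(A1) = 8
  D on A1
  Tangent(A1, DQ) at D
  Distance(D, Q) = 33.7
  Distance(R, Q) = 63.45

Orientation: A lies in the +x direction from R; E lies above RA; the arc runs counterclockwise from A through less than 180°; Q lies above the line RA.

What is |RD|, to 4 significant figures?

45.40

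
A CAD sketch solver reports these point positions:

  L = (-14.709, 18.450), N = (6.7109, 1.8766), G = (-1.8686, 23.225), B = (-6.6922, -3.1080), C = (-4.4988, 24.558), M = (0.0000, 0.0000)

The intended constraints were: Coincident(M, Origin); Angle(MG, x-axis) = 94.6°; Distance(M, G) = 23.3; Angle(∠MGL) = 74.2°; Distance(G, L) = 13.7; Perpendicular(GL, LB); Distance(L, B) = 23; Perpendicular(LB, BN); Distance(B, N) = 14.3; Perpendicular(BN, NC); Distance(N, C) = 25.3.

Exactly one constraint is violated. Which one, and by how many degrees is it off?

Perpendicular(BN, NC) — off by 5.90°.

M = (0.00, 0.00) ✓; MG at 94.60° ✓; |MG| = 23.30 ✓; ∠MGL = 74.20° ✓; |GL| = 13.70 ✓; ∠(GL, LB) = 90.00° ✓; |LB| = 23.00 ✓; ∠(LB, BN) = 90.00° ✓; |BN| = 14.30 ✓; ∠(BN, NC) = 95.90° ✗; |NC| = 25.30 ✓.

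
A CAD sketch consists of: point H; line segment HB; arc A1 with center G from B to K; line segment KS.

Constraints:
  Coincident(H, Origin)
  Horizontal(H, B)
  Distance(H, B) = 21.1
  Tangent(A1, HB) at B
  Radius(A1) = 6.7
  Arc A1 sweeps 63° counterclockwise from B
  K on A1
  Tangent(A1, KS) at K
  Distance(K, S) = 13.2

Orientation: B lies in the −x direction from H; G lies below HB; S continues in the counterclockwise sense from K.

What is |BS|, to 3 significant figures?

19.5

H is at the origin; H and B share the same y with |HB| = 21.1 and B on the −x side, so B = (-21.1, 0.00). A1 meets HB tangentially, so GB is at right angles to HB, so G = B + (0, -6.7) = (-21.1, -6.70). On A1, B sits at bearing 90° from G; a 63° counterclockwise sweep puts K at bearing 153°, so K = G + 6.7·(cos 153°, sin 153°) = (-27.1, -3.66). A1 meets KS tangentially, so GK is at right angles to KS, so KS runs along (−sin 153°, cos 153°); with |KS| = 13.2, S = (-33.1, -15.4). Then |BS| = |S − B| = 19.5.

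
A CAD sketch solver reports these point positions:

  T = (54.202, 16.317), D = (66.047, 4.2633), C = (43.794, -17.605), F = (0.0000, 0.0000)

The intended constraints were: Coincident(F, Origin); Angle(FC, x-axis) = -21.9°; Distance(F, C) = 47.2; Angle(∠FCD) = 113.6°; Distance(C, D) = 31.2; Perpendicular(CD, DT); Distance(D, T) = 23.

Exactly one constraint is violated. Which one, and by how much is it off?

Distance(D, T) = 23 — off by 6.10.

F = (0.00, 0.00) ✓; FC at -21.90° ✓; |FC| = 47.20 ✓; ∠FCD = 113.6° ✓; |CD| = 31.20 ✓; ∠(CD, DT) = 90.00° ✓; |DT| = 16.90 ✗.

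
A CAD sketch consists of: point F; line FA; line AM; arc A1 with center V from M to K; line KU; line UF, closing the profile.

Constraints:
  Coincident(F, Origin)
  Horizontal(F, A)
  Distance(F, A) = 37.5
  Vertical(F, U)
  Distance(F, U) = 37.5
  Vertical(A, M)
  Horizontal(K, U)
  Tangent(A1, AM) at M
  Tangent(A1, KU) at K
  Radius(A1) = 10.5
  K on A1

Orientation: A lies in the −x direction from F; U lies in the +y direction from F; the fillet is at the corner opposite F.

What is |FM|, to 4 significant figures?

46.21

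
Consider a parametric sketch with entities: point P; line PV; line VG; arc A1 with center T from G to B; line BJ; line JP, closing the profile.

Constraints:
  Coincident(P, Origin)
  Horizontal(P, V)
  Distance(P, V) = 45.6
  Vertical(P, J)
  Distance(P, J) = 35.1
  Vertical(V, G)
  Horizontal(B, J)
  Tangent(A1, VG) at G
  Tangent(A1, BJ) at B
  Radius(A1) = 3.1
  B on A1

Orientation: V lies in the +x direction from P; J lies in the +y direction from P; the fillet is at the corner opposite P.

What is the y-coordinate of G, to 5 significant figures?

32.000

The virtual corner opposite P is at (45.600, 35.100). Tangency of A1 to VG means the radius TG is perpendicular to VG and since A1 is tangent to BJ there, TB ⟂ BJ, with radius 3.1, so the center T sits 3.1 in from both sides at T = (42.500, 32.000). That places the tangent points at G = (45.600, 32.000) on VG and B = (42.500, 35.100) on BJ. So G.y = 32.000.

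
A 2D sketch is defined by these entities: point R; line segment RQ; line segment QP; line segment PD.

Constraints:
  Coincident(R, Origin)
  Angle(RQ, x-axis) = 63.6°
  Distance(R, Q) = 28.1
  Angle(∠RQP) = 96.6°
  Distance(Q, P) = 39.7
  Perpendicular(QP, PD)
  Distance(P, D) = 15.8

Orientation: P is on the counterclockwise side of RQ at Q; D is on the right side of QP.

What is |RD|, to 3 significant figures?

61.3

R is at the origin; RQ runs at 63.6° with length 28.1, so Q = 28.1·(cos 63.6°, sin 63.6°) = (12.5, 25.2). ∠RQP = 96.6°, so QP runs at 63.6° + (180° − 96.6°) = 147° from the x-axis; with |QP| = 39.7, P = Q + 39.7·(cos 147°, sin 147°) = (-20.8, 46.8). QP ⟂ PD; with |PD| = 15.8 on the right of QP, D = P + 15.8·(0.545, 0.839) = (-12.2, 60.0). Then |RD| = |D − R| = 61.3.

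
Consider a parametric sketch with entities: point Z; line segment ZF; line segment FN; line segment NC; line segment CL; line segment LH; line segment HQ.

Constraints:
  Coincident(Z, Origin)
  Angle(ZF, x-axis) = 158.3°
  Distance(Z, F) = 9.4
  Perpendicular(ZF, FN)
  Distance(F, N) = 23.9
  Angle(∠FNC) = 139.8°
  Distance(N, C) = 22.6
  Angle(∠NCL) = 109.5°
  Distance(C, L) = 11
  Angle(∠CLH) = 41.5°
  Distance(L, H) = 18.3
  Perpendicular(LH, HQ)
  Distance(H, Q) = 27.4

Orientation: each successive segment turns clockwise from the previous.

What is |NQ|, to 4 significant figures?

32.55

Z is at the origin; ZF runs at 158.3° with length 9.4, so F = (-8.734, 3.476). ZF is perpendicular to FN, so FN runs at 68.30°; with |FN| = 23.9, N = (0.1031, 25.68). ∠FNC = 139.8° gives NC at 28.10° from the x-axis; with |NC| = 22.6, C = (20.04, 36.33). ∠NCL = 109.5° gives CL at -42.40° from the x-axis; with |CL| = 11.0, L = (28.16, 28.91). ∠CLH = 41.5° gives LH at 179.1° from the x-axis; with |LH| = 18.3, H = (9.864, 29.20). LH is perpendicular to HQ, so HQ runs at 89.10°; with |HQ| = 27.4, Q = (10.29, 56.59). Then |NQ| = |Q − N| = 32.55.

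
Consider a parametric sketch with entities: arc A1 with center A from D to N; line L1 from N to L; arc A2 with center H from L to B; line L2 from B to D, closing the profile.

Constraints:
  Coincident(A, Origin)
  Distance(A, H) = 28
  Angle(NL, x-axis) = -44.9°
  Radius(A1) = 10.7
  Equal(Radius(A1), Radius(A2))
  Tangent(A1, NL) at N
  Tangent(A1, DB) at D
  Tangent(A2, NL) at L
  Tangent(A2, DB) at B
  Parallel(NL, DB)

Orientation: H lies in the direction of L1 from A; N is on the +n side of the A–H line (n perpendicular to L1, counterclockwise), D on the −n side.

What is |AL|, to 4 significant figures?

29.97

The slot axis is L1's direction at -44.9°, so u = (cos -44.9°, sin -44.9°) = (0.7083, -0.7059) and n = (−sin -44.9°, cos -44.9°) = (0.7059, 0.7083). A is at the origin and H lies 28.0 along u from A, so H = 28.0·u = (19.83, -19.76). Tangency of A1 to both parallel lines with radius 10.7 puts N and D at A ± 10.7·n: N = (7.553, 7.579), D = (-7.553, -7.579). Equal radii place L and B the same way about H: L = H + 10.7·n = (27.39, -12.19), B = H − 10.7·n = (12.28, -27.34). Then |AL| = |L − A| = 29.97.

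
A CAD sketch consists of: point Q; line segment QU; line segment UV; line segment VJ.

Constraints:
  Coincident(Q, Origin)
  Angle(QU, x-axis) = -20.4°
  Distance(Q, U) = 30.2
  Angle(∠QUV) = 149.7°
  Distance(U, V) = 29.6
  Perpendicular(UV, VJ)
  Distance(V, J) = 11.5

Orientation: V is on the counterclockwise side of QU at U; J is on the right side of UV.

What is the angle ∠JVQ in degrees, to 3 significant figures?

105°

∠QUV = 149.7°, so UV runs at -20.4° + (180° − 149.7°) = 9.90° from the x-axis; with |UV| = 29.6, V = U + 29.6·(cos 9.90°, sin 9.90°) = (57.5, -5.44). UV is perpendicular to VJ; with |VJ| = 11.5 on the right of UV, J = V + 11.5·(0.172, -0.985) = (59.4, -16.8). Then cos ∠JVQ = VJ·VQ / (|VJ||VQ|), giving 105°.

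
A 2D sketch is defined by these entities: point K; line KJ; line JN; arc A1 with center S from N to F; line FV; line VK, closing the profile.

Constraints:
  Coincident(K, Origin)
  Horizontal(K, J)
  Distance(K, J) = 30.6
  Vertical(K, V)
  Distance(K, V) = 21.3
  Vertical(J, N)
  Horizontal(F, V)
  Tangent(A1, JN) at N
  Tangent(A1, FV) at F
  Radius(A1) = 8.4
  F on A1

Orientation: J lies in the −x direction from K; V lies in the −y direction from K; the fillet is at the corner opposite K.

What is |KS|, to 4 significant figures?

25.68

K and V share the same x with |KV| = 21.3 and V on the −y side, so V = (0.000, -21.30). The virtual corner opposite K is at (-30.60, -21.30). Since A1 is tangent to JN there, SN ⟂ JN and A1 meets FV tangentially, so SF is at right angles to FV, with radius 8.4, so the center S sits 8.4 in from both sides at S = (-22.20, -12.90). Then |KS| = |S − K| = 25.68.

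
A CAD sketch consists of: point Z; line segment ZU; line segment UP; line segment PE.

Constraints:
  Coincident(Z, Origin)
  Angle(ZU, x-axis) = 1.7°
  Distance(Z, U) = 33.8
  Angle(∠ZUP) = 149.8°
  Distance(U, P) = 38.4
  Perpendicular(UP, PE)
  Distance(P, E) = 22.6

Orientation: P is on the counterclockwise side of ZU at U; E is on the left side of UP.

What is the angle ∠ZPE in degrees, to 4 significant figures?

75.88°

Z is at the origin; ZU runs at 1.7° with length 33.8, so U = 33.8·(cos 1.7°, sin 1.7°) = (33.79, 1.003). ∠ZUP = 149.8°, so UP runs at 1.7° + (180° − 149.8°) = 31.90° from the x-axis; with |UP| = 38.4, P = U + 38.4·(cos 31.90°, sin 31.90°) = (66.39, 21.29). The perpendicularity gives PE at right angles to UP; with |PE| = 22.6 on the left of UP, E = P + 22.6·(-0.5284, 0.8490) = (54.44, 40.48). Then cos ∠ZPE = PZ·PE / (|PZ||PE|), giving 75.88°.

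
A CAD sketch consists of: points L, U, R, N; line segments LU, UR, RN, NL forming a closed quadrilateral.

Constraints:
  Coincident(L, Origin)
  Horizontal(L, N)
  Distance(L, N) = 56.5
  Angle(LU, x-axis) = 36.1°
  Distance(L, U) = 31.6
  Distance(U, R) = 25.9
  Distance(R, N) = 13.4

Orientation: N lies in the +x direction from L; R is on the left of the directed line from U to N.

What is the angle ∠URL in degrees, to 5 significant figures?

28.128°

Checks: |UR| = 25.90 ✓; |RN| = 13.40 ✓.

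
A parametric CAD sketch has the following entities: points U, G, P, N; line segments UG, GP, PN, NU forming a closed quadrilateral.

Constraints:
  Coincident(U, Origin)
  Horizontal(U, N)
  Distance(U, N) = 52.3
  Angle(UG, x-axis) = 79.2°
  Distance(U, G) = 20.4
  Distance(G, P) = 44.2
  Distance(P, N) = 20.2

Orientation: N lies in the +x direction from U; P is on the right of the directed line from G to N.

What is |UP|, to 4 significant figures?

36.99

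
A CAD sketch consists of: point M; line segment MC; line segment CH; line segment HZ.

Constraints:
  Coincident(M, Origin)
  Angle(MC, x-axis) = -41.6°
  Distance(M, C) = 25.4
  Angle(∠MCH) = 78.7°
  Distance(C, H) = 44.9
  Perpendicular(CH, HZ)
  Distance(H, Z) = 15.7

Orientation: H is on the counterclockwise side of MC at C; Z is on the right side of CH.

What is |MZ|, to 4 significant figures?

56.95

M is at the origin; MC runs at -41.6° with length 25.4, so C = 25.4·(cos -41.6°, sin -41.6°) = (18.99, -16.86). ∠MCH = 78.7°, so CH runs at -41.6° + (180° − 78.7°) = 59.70° from the x-axis; with |CH| = 44.9, H = C + 44.9·(cos 59.70°, sin 59.70°) = (41.65, 21.90). CH ⟂ HZ; with |HZ| = 15.7 on the right of CH, Z = H + 15.7·(0.8634, -0.5045) = (55.20, 13.98). Then |MZ| = |Z − M| = 56.95.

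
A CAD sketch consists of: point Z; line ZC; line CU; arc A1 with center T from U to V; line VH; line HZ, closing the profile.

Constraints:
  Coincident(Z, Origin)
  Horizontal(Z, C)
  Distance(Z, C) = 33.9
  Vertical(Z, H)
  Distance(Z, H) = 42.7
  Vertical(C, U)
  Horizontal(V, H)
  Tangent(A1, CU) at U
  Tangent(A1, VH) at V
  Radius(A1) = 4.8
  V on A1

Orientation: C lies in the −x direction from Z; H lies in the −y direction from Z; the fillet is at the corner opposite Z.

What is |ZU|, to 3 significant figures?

50.8

Z is at the origin; ZC is horizontal with |ZC| = 33.9 and C on the −x side, so C = (-33.9, 0.00). Z and H share the same x with |ZH| = 42.7 and H on the −y side, so H = (0.00, -42.7). The virtual corner opposite Z is at (-33.9, -42.7). A1 meets CU tangentially, so TU is at right angles to CU and since A1 is tangent to VH there, TV ⟂ VH, with radius 4.8, so the center T sits 4.8 in from both sides at T = (-29.1, -37.9). That places the tangent points at U = (-33.9, -37.9) on CU and V = (-29.1, -42.7) on VH. Then |ZU| = |U − Z| = 50.8.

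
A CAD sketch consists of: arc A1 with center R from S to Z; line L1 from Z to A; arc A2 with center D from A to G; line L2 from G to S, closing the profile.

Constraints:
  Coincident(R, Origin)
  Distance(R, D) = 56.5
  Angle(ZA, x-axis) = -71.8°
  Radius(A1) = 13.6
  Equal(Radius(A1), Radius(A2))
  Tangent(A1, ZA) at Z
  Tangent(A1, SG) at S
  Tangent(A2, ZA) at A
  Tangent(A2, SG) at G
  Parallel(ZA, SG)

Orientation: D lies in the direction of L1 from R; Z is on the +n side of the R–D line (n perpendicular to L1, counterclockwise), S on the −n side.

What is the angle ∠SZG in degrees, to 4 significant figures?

64.29°

Tangency of A1 to both parallel lines with radius 13.6 puts Z and S at R ± 13.6·n: Z = (12.92, 4.248), S = (-12.92, -4.248). Equal radii place A and G the same way about D: A = D + 13.6·n = (30.57, -49.43), G = D − 13.6·n = (4.727, -57.92). Then cos ∠SZG = ZS·ZG / (|ZS||ZG|), giving 64.29°.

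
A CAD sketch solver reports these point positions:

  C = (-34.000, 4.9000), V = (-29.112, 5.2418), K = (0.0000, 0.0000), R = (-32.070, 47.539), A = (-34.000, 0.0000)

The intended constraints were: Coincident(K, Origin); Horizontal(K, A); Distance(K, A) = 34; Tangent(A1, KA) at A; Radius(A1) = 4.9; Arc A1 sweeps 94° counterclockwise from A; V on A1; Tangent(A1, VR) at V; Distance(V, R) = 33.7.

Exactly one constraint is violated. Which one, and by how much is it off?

Distance(V, R) = 33.7 — off by 8.70.

K = (0.00, 0.00) ✓; K.y = 0.00, A.y = 0.00 ✓; |KA| = 34.00 ✓; ∠(CA, AK) = 90.00° ✓; |CA| = 4.900 ✓; bearing(C→V) − bearing(C→A) = 94.00° ✓; |CV| = 4.900 ✓; ∠(CV, VR) = 90.00° ✓; |VR| = 42.40 ✗.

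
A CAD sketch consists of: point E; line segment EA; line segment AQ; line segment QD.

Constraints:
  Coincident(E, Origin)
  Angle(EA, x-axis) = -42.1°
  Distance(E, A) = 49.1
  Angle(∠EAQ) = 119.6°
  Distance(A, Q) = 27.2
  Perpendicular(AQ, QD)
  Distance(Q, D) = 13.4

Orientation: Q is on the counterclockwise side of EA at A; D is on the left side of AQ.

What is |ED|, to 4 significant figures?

59.21

E is at the origin; EA runs at -42.1° with length 49.1, so A = 49.1·(cos -42.1°, sin -42.1°) = (36.43, -32.92). ∠EAQ = 119.6°, so AQ runs at -42.1° + (180° − 119.6°) = 18.30° from the x-axis; with |AQ| = 27.2, Q = A + 27.2·(cos 18.30°, sin 18.30°) = (62.26, -24.38). The perpendicularity gives QD at right angles to AQ; with |QD| = 13.4 on the left of AQ, D = Q + 13.4·(-0.3140, 0.9494) = (58.05, -11.66). Then |ED| = |D − E| = 59.21.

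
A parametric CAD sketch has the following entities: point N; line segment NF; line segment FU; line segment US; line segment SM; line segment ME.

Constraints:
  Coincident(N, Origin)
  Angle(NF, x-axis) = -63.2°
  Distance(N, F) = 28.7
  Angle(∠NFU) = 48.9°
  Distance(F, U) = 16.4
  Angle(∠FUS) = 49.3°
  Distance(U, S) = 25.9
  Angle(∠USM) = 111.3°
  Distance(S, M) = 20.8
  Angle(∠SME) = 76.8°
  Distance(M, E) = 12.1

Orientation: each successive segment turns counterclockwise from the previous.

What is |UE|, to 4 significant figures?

30.10

∠USM = 111.3° gives SM at -92.70° from the x-axis; with |SM| = 20.8, M = (-6.417, -39.46). ∠SME = 76.8° gives ME at 10.50° from the x-axis; with |ME| = 12.1, E = (5.481, -37.26). Then |UE| = |E − U| = 30.10.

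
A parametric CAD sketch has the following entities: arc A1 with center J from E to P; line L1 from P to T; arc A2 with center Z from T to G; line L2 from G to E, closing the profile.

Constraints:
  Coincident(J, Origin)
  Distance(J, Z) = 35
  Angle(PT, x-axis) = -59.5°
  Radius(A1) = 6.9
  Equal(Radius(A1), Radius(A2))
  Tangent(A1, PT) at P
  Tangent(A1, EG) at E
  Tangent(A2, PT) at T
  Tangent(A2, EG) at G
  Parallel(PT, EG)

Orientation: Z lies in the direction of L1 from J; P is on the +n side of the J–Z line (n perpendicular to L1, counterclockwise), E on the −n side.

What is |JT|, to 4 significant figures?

35.67

Tangency of A1 to both parallel lines with radius 6.9 puts P and E at J ± 6.9·n: P = (5.945, 3.502), E = (-5.945, -3.502). Equal radii place T and G the same way about Z: T = Z + 6.9·n = (23.71, -26.66), G = Z − 6.9·n = (11.82, -33.66). Then |JT| = |T − J| = 35.67.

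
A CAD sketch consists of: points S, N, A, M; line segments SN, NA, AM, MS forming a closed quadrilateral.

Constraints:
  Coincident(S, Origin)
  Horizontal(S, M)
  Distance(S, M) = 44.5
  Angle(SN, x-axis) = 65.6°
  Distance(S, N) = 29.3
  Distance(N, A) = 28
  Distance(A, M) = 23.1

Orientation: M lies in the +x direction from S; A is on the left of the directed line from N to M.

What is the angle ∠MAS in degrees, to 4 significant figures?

72.12°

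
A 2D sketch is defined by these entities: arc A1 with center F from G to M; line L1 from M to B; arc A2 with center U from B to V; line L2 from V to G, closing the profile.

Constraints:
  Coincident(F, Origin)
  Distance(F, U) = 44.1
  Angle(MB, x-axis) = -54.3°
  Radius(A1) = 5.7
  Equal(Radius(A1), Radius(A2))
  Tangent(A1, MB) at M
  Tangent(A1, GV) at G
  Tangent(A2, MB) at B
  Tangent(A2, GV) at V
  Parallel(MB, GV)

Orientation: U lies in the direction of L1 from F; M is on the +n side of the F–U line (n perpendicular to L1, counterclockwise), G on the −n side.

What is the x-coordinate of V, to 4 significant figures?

21.11

The slot axis is L1's direction at -54.3°, so u = (cos -54.3°, sin -54.3°) = (0.5835, -0.8121) and n = (−sin -54.3°, cos -54.3°) = (0.8121, 0.5835). F is at the origin and U lies 44.1 along u from F, so U = 44.1·u = (25.73, -35.81). Tangency of A1 to both parallel lines with radius 5.7 puts M and G at F ± 5.7·n: M = (4.629, 3.326), G = (-4.629, -3.326). Equal radii place B and V the same way about U: B = U + 5.7·n = (30.36, -32.49), V = U − 5.7·n = (21.11, -39.14). So V.x = 21.11.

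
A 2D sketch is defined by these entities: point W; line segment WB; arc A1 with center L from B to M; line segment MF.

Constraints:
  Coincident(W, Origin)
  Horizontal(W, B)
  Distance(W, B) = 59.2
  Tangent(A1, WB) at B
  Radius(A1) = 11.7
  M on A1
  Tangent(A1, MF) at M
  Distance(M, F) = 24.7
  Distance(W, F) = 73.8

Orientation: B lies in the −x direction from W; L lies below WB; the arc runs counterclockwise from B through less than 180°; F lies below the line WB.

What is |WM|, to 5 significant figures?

71.979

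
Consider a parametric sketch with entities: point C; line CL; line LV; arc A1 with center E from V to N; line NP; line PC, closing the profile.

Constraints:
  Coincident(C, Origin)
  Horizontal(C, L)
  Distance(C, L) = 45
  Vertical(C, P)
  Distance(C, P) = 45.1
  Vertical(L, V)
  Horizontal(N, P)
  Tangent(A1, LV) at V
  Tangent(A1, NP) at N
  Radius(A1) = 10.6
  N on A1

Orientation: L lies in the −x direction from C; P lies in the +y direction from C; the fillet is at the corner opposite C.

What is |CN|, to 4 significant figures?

56.72

C is at the origin; CL is horizontal with |CL| = 45.0 and L on the −x side, so L = (-45.00, 0.000). C and P share the same x with |CP| = 45.1 and P on the +y side, so P = (0.000, 45.10). The virtual corner opposite C is at (-45.00, 45.10). Since A1 is tangent to LV there, EV ⟂ LV and the tangent condition forces EN to be normal to NP, with radius 10.6, so the center E sits 10.6 in from both sides at E = (-34.40, 34.50). That places the tangent points at V = (-45.00, 34.50) on LV and N = (-34.40, 45.10) on NP. Then |CN| = |N − C| = 56.72.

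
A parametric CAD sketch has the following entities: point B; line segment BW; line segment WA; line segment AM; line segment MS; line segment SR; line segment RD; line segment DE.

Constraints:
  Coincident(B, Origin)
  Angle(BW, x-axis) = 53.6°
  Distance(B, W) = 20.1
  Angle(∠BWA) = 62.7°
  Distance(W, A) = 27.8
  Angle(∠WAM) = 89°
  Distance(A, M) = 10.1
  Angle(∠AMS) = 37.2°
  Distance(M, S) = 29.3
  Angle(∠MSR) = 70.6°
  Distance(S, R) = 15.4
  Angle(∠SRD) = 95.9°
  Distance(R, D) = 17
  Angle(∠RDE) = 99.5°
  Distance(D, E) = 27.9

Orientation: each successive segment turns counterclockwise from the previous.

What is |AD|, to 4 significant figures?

4.468

∠MSR = 70.6° gives SR at 154.1° from the x-axis; with |SR| = 15.4, R = (-9.972, 37.91). ∠SRD = 95.9° gives RD at -121.8° from the x-axis; with |RD| = 17.0, D = (-18.93, 23.46). Then |AD| = |D − A| = 4.468.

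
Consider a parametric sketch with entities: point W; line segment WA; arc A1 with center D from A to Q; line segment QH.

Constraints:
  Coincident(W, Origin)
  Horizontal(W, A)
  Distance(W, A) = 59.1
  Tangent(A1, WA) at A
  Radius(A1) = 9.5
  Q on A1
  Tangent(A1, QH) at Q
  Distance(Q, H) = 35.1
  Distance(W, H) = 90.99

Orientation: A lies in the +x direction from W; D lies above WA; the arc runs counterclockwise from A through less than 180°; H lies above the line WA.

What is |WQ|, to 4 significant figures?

67.80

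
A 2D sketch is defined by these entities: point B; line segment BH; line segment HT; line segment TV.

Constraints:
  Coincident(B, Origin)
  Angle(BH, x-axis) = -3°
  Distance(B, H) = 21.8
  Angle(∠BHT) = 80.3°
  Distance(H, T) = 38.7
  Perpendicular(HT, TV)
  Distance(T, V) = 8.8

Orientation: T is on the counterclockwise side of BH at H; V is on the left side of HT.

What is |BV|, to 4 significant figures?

37.25

B is at the origin; BH runs at -3.0° with length 21.8, so H = 21.8·(cos -3.0°, sin -3.0°) = (21.77, -1.141). ∠BHT = 80.3°, so HT runs at -3.0° + (180° − 80.3°) = 96.70° from the x-axis; with |HT| = 38.7, T = H + 38.7·(cos 96.70°, sin 96.70°) = (17.25, 37.29). HT is perpendicular to TV; with |TV| = 8.8 on the left of HT, V = T + 8.8·(-0.9932, -0.1167) = (8.515, 36.27). Then |BV| = |V − B| = 37.25.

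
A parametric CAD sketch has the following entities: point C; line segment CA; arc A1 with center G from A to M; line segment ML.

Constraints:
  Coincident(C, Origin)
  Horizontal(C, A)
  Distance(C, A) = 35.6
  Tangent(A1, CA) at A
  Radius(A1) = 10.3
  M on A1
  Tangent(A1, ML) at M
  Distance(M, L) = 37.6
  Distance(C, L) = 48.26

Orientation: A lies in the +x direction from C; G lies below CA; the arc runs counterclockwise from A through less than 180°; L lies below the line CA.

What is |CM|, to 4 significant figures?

26.80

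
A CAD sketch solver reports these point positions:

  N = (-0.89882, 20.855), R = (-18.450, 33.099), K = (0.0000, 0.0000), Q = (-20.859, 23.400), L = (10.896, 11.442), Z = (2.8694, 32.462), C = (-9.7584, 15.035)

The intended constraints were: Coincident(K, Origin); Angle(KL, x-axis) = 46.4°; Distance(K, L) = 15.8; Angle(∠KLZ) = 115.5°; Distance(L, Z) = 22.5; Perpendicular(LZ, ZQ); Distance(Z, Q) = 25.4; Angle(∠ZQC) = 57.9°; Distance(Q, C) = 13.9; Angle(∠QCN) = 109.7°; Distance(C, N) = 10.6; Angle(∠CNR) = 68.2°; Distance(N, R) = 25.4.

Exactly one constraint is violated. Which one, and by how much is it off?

Distance(N, R) = 25.4 — off by 4.00.

K = (0.00, 0.00) ✓; KL at 46.40° ✓; |KL| = 15.80 ✓; ∠KLZ = 115.5° ✓; |LZ| = 22.50 ✓; ∠(LZ, ZQ) = 90.00° ✓; |ZQ| = 25.40 ✓; ∠ZQC = 57.90° ✓; |QC| = 13.90 ✓; ∠QCN = 109.7° ✓; |CN| = 10.60 ✓; ∠CNR = 68.20° ✓; |NR| = 21.40 ✗.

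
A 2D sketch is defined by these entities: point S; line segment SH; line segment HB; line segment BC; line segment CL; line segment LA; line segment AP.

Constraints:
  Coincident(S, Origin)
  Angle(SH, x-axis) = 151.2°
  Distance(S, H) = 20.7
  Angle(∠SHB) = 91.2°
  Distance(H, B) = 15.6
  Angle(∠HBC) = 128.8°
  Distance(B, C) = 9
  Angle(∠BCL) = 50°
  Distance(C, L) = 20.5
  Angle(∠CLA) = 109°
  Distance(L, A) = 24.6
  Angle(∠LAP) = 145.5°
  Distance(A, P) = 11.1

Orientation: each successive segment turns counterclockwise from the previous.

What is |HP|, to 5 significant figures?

27.703

∠CLA = 109.0° gives LA at 132.20° from the x-axis; with |LA| = 24.6, A = (-29.333, 24.259). ∠LAP = 145.5° gives AP at 166.70° from the x-axis; with |AP| = 11.1, P = (-40.136, 26.813). Then |HP| = |P − H| = 27.703.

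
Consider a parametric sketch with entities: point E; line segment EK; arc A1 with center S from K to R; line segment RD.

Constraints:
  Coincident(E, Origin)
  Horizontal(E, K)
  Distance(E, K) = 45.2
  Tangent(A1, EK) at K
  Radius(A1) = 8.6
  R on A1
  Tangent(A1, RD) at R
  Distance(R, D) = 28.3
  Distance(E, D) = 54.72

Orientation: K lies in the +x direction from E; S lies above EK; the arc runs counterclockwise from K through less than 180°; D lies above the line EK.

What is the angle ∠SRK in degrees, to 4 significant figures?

31.19°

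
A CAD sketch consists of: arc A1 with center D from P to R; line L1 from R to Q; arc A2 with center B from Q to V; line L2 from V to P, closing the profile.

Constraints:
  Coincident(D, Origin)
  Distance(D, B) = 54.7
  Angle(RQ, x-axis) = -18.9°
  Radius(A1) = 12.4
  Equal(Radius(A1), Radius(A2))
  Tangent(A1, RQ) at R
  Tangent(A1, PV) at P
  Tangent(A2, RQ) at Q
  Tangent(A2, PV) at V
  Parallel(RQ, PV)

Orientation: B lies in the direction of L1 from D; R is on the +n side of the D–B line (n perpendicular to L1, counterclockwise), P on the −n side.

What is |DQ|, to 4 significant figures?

56.09

The slot axis is L1's direction at -18.9°, so u = (cos -18.9°, sin -18.9°) = (0.9461, -0.3239) and n = (−sin -18.9°, cos -18.9°) = (0.3239, 0.9461). D is at the origin and B lies 54.7 along u from D, so B = 54.7·u = (51.75, -17.72). Tangency of A1 to both parallel lines with radius 12.4 puts R and P at D ± 12.4·n: R = (4.017, 11.73), P = (-4.017, -11.73). Equal radii place Q and V the same way about B: Q = B + 12.4·n = (55.77, -5.987), V = B − 12.4·n = (47.73, -29.45). Then |DQ| = |Q − D| = 56.09.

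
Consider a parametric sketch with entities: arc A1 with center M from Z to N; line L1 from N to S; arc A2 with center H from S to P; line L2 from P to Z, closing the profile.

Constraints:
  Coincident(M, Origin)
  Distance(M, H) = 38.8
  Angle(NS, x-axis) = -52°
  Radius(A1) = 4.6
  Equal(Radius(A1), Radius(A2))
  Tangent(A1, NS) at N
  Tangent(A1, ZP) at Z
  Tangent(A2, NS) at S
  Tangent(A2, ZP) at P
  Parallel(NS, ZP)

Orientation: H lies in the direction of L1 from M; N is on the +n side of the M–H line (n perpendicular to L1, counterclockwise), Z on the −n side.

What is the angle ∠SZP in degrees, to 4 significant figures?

13.34°

Tangency of A1 to both parallel lines with radius 4.6 puts N and Z at M ± 4.6·n: N = (3.625, 2.832), Z = (-3.625, -2.832). Equal radii place S and P the same way about H: S = H + 4.6·n = (27.51, -27.74), P = H − 4.6·n = (20.26, -33.41). Then cos ∠SZP = ZS·ZP / (|ZS||ZP|), giving 13.34°.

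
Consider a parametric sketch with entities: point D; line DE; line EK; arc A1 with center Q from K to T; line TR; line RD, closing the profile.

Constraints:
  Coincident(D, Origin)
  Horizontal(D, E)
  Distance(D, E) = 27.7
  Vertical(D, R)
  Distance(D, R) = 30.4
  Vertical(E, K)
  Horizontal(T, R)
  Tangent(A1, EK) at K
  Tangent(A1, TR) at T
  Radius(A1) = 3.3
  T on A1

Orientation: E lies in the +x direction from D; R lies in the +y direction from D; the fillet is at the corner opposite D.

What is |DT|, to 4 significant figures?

38.98

The virtual corner opposite D is at (27.70, 30.40). The tangent condition forces QK to be normal to EK and since A1 is tangent to TR there, QT ⟂ TR, with radius 3.3, so the center Q sits 3.3 in from both sides at Q = (24.40, 27.10). That places the tangent points at K = (27.70, 27.10) on EK and T = (24.40, 30.40) on TR. Then |DT| = |T − D| = 38.98.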